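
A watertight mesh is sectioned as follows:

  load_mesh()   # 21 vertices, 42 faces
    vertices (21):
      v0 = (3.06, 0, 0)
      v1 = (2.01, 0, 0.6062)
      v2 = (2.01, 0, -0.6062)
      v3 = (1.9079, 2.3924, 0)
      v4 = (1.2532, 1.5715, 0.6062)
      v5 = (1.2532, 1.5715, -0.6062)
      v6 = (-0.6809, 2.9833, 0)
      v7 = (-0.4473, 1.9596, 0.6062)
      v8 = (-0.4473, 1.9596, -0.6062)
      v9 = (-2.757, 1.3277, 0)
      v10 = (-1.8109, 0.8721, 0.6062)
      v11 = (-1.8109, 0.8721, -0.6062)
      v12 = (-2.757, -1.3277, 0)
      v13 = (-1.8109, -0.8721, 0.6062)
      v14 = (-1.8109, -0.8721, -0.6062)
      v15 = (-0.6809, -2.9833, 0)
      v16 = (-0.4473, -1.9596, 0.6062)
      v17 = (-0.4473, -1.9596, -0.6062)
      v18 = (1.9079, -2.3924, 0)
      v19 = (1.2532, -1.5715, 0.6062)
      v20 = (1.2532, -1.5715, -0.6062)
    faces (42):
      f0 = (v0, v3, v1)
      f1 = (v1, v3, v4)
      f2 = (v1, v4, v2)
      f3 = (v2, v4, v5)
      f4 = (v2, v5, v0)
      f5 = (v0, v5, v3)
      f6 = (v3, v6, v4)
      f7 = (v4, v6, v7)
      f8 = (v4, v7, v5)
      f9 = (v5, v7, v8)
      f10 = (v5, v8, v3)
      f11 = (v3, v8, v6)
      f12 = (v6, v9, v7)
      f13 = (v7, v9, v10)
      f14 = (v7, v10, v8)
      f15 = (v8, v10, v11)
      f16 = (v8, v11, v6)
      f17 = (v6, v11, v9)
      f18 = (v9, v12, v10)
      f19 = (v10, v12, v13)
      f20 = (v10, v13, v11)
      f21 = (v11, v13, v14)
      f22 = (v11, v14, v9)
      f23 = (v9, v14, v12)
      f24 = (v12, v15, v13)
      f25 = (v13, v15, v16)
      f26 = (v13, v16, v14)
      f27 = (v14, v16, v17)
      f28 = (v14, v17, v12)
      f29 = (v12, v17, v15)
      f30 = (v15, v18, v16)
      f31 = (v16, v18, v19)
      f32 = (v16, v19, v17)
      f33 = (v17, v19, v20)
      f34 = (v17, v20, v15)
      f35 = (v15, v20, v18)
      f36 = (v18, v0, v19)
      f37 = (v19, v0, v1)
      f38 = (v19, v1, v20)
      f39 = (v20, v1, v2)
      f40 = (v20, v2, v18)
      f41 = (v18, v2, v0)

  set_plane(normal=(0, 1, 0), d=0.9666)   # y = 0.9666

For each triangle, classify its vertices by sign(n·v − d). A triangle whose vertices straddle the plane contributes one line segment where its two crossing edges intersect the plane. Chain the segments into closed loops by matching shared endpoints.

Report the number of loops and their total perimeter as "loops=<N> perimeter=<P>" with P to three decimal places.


Straddling triangles (14 of 42):
  (v0,v3,v1) [-+-] → (2.59452, 0.9666, 0)–(1.96875, 0.9666, 0.361277)  len=0.7226
  (v1,v3,v4) [-++] → (1.96875, 0.9666, 0.361277)–(1.54451, 0.9666, 0.6062)  len=0.4899
  (v1,v4,v2) [-+-] → (1.54451, 0.9666, 0.6062)–(1.54451, 0.9666, 0.139524)  len=0.4667
  (v2,v4,v5) [-++] → (1.54451, 0.9666, 0.139524)–(1.54451, 0.9666, -0.6062)  len=0.7457
  (v2,v5,v0) [-+-] → (1.54451, 0.9666, -0.6062)–(1.94867, 0.9666, -0.372862)  len=0.4667
  (v0,v5,v3) [-++] → (1.94867, 0.9666, -0.372862)–(2.59452, 0.9666, 0)  len=0.7458
  (v7,v9,v10) [++-] → (-2.00714, 0.9666, 0.480463)–(-1.69241, 0.9666, 0.6062)  len=0.3389
  (v7,v10,v8) [+-+] → (-1.69241, 0.9666, 0.6062)–(-1.69241, 0.9666, 0.500847)  len=0.1054
  (v8,v10,v11) [+--] → (-1.69241, 0.9666, 0.500847)–(-1.69241, 0.9666, -0.6062)  len=1.1070
  (v8,v11,v6) [+-+] → (-1.69241, 0.9666, -0.6062)–(-1.76032, 0.9666, -0.579066)  len=0.0731
  (v6,v11,v9) [+-+] → (-1.76032, 0.9666, -0.579066)–(-2.00714, 0.9666, -0.480463)  len=0.2658
  (v9,v12,v10) [+--] → (-2.757, 0.9666, 0)–(-2.00714, 0.9666, 0.480463)  len=0.8906
  (v11,v14,v9) [--+] → (-2.6017, 0.9666, -0.0995085)–(-2.00714, 0.9666, -0.480463)  len=0.7061
  (v9,v14,v12) [+--] → (-2.6017, 0.9666, -0.0995085)–(-2.757, 0.9666, 0)  len=0.1844

Chained into 2 loop(s):
  loop 1: 6 segments, perimeter = 3.6373
  loop 2: 8 segments, perimeter = 3.6714
Total perimeter = 7.309

loops=2 perimeter=7.309


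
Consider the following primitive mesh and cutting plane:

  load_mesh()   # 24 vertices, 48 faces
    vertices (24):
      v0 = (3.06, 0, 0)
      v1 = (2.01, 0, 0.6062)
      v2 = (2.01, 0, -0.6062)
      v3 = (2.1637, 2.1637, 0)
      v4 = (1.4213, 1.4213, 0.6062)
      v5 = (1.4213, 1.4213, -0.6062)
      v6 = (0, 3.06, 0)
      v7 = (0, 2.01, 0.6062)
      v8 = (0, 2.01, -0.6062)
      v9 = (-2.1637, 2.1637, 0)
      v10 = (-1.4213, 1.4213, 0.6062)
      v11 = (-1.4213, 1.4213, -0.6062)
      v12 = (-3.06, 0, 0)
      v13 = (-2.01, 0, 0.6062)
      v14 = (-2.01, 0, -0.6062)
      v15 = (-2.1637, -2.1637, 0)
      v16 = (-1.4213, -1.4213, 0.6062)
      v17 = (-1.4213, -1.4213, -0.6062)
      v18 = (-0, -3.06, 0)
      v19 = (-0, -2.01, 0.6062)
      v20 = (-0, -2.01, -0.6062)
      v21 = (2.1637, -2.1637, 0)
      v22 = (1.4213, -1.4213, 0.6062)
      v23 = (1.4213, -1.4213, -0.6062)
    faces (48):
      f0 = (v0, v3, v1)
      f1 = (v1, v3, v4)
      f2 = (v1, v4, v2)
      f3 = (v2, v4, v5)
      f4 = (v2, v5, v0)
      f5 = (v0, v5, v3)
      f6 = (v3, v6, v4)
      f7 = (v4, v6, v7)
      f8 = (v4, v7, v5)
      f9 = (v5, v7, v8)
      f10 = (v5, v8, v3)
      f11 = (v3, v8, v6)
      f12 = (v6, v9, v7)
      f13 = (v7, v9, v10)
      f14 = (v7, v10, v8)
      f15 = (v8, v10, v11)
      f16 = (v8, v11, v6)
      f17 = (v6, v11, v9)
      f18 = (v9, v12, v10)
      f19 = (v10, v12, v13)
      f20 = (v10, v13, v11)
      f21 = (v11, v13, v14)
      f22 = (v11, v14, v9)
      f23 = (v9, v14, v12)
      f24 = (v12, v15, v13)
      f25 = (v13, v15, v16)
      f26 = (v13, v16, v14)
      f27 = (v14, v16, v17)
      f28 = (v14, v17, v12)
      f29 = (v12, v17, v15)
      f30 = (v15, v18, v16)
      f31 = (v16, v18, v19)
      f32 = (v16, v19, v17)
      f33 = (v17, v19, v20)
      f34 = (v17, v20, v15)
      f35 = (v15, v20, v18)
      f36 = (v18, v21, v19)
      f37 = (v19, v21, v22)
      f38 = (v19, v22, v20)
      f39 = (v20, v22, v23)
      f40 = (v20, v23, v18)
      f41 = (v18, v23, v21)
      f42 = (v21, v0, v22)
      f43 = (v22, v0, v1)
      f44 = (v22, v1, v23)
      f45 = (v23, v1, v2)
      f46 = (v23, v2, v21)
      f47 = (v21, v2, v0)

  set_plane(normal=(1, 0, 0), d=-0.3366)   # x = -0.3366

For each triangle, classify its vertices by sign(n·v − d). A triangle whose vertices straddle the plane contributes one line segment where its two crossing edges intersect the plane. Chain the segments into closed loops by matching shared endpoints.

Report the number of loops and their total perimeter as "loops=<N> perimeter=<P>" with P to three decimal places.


Straddling triangles (12 of 48):
  (v6,v9,v7) [+-+] → (-0.3366, 2.92057, 0)–(-0.3366, 2.03391, 0.511895)  len=1.0238
  (v7,v9,v10) [+--] → (-0.3366, 2.03391, 0.511895)–(-0.3366, 1.87058, 0.6062)  len=0.1886
  (v7,v10,v8) [+-+] → (-0.3366, 1.87058, 0.6062)–(-0.3366, 1.87058, -0.319073)  len=0.9253
  (v8,v10,v11) [+--] → (-0.3366, 1.87058, -0.319073)–(-0.3366, 1.87058, -0.6062)  len=0.2871
  (v8,v11,v6) [+-+] → (-0.3366, 1.87058, -0.6062)–(-0.3366, 2.67191, -0.143564)  len=0.9253
  (v6,v11,v9) [+--] → (-0.3366, 2.67191, -0.143564)–(-0.3366, 2.92057, 0)  len=0.2871
  (v15,v18,v16) [-+-] → (-0.3366, -2.92057, 0)–(-0.3366, -2.67191, 0.143564)  len=0.2871
  (v16,v18,v19) [-++] → (-0.3366, -2.67191, 0.143564)–(-0.3366, -1.87058, 0.6062)  len=0.9253
  (v16,v19,v17) [-+-] → (-0.3366, -1.87058, 0.6062)–(-0.3366, -1.87058, 0.319073)  len=0.2871
  (v17,v19,v20) [-++] → (-0.3366, -1.87058, 0.319073)–(-0.3366, -1.87058, -0.6062)  len=0.9253
  (v17,v20,v15) [-+-] → (-0.3366, -1.87058, -0.6062)–(-0.3366, -2.03391, -0.511895)  len=0.1886
  (v15,v20,v18) [-++] → (-0.3366, -2.03391, -0.511895)–(-0.3366, -2.92057, 0)  len=1.0238

Chained into 2 loop(s):
  loop 1: 6 segments, perimeter = 3.6372
  loop 2: 6 segments, perimeter = 3.6372
Total perimeter = 7.274

loops=2 perimeter=7.274


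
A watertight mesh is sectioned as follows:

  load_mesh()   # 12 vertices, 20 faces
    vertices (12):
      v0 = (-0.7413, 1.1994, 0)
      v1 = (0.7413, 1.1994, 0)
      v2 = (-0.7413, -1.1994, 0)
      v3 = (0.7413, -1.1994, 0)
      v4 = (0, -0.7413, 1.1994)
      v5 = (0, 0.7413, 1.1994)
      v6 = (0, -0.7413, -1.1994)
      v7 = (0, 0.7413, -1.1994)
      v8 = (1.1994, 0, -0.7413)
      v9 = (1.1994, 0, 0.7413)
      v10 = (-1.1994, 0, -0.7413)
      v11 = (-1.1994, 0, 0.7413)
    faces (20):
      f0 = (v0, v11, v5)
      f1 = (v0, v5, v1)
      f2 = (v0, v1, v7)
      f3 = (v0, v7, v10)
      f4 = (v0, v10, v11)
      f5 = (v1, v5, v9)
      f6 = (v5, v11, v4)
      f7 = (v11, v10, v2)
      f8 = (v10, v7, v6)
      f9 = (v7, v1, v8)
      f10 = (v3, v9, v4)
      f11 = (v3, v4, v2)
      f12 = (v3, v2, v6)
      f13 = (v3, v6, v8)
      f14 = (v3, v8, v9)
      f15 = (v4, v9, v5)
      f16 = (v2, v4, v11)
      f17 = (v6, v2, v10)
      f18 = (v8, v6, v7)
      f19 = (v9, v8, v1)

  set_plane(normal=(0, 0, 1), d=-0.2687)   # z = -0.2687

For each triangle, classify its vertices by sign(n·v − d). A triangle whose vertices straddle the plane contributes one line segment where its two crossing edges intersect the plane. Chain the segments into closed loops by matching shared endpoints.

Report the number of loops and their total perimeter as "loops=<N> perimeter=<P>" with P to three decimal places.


Straddling triangles (10 of 20):
  (v0,v1,v7) [++-] → (0.575228, 1.09677, -0.2687)–(-0.575228, 1.09677, -0.2687)  len=1.1505
  (v0,v7,v10) [+--] → (-0.575228, 1.09677, -0.2687)–(-0.907348, 0.764652, -0.2687)  len=0.4697
  (v0,v10,v11) [+-+] → (-0.907348, 0.764652, -0.2687)–(-1.1994, 0, -0.2687)  len=0.8185
  (v11,v10,v2) [+-+] → (-1.1994, 0, -0.2687)–(-0.907348, -0.764652, -0.2687)  len=0.8185
  (v7,v1,v8) [-+-] → (0.575228, 1.09677, -0.2687)–(0.907348, 0.764652, -0.2687)  len=0.4697
  (v3,v2,v6) [++-] → (-0.575228, -1.09677, -0.2687)–(0.575228, -1.09677, -0.2687)  len=1.1505
  (v3,v6,v8) [+--] → (0.575228, -1.09677, -0.2687)–(0.907348, -0.764652, -0.2687)  len=0.4697
  (v3,v8,v9) [+-+] → (0.907348, -0.764652, -0.2687)–(1.1994, 0, -0.2687)  len=0.8185
  (v6,v2,v10) [-+-] → (-0.575228, -1.09677, -0.2687)–(-0.907348, -0.764652, -0.2687)  len=0.4697
  (v9,v8,v1) [+-+] → (1.1994, 0, -0.2687)–(0.907348, 0.764652, -0.2687)  len=0.8185

Chained into 1 loop(s):
  loop 1: 10 segments, perimeter = 7.4538
Total perimeter = 7.454

loops=1 perimeter=7.454


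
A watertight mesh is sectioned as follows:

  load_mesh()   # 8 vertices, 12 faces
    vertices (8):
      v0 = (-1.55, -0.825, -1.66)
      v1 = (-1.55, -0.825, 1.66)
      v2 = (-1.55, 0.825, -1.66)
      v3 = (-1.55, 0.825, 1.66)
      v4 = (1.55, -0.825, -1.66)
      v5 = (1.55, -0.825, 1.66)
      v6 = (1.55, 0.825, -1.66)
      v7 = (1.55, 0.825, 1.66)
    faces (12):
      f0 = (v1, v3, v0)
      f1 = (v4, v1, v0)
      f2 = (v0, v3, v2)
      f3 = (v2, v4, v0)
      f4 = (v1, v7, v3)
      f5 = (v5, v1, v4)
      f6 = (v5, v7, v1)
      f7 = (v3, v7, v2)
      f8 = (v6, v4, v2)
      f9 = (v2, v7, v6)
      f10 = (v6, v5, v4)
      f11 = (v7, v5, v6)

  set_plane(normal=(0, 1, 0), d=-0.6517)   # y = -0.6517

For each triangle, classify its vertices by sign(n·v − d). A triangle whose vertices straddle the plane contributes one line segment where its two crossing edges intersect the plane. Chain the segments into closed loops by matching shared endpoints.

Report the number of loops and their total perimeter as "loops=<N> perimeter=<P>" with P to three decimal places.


loops=1 perimeter=12.840

Straddling triangles (8 of 12):
  (v1,v3,v0) [-+-] → (-1.55, -0.6517, 1.66)–(-1.55, -0.6517, -1.3113)  len=2.9713
  (v0,v3,v2) [-++] → (-1.55, -0.6517, -1.3113)–(-1.55, -0.6517, -1.66)  len=0.3487
  (v2,v4,v0) [+--] → (1.22441, -0.6517, -1.66)–(-1.55, -0.6517, -1.66)  len=2.7744
  (v1,v7,v3) [-++] → (-1.22441, -0.6517, 1.66)–(-1.55, -0.6517, 1.66)  len=0.3256
  (v5,v7,v1) [-+-] → (1.55, -0.6517, 1.66)–(-1.22441, -0.6517, 1.66)  len=2.7744
  (v6,v4,v2) [+-+] → (1.55, -0.6517, -1.66)–(1.22441, -0.6517, -1.66)  len=0.3256
  (v6,v5,v4) [+--] → (1.55, -0.6517, 1.3113)–(1.55, -0.6517, -1.66)  len=2.9713
  (v7,v5,v6) [+-+] → (1.55, -0.6517, 1.66)–(1.55, -0.6517, 1.3113)  len=0.3487

Chained into 1 loop(s):
  loop 1: 8 segments, perimeter = 12.8400
Total perimeter = 12.840


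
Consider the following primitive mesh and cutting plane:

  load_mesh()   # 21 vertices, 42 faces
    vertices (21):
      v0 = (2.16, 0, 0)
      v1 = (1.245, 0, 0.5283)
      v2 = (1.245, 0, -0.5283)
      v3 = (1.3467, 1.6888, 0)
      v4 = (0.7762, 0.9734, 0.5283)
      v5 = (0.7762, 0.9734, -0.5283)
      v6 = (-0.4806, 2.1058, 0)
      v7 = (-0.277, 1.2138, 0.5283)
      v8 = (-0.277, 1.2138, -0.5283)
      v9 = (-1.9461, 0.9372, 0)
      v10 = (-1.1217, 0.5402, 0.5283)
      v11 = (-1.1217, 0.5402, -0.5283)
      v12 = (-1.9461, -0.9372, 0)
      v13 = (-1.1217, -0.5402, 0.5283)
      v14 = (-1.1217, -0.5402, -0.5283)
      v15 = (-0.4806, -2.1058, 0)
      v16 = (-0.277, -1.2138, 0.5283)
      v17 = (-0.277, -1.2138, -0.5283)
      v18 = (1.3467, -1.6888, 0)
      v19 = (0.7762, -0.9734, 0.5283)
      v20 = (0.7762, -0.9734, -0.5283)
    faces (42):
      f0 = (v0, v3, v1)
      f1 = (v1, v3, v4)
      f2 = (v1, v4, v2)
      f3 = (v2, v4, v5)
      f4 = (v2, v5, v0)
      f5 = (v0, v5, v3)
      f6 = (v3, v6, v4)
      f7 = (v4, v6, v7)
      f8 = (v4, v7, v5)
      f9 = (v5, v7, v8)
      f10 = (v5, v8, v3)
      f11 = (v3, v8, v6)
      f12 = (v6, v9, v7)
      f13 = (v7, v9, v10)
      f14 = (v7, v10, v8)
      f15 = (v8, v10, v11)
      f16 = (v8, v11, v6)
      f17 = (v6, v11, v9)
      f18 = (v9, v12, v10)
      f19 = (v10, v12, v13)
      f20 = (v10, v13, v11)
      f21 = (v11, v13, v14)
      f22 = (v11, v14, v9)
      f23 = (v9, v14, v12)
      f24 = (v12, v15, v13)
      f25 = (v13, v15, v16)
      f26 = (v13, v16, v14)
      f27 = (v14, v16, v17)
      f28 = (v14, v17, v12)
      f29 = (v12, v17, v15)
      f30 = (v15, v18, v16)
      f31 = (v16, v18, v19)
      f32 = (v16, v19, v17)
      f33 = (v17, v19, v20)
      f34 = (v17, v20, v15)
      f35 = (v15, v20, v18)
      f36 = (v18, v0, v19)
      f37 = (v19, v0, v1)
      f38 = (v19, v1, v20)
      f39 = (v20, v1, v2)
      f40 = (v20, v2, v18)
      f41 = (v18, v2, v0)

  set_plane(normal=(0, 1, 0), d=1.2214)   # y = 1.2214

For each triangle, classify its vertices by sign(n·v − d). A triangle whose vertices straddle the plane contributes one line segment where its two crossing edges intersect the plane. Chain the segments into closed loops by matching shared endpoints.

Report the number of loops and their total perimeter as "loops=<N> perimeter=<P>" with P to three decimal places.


Straddling triangles (10 of 42):
  (v0,v3,v1) [-+-] → (1.57179, 1.2214, 0)–(1.31855, 1.2214, 0.146215)  len=0.2924
  (v1,v3,v4) [-+-] → (1.31855, 1.2214, 0.146215)–(0.973969, 1.2214, 0.34516)  len=0.3979
  (v0,v5,v3) [--+] → (0.973969, 1.2214, -0.34516)–(1.57179, 1.2214, 0)  len=0.6903
  (v3,v6,v4) [++-] → (0.500956, 1.2214, 0.4126)–(0.973969, 1.2214, 0.34516)  len=0.4778
  (v4,v6,v7) [-+-] → (0.500956, 1.2214, 0.4126)–(-0.278735, 1.2214, 0.523799)  len=0.7876
  (v5,v8,v3) [--+] → (-0.251021, 1.2214, -0.519847)–(0.973969, 1.2214, -0.34516)  len=1.2374
  (v3,v8,v6) [+-+] → (-0.251021, 1.2214, -0.519847)–(-0.278735, 1.2214, -0.523799)  len=0.0280
  (v6,v9,v7) [+--] → (-1.58969, 1.2214, 0)–(-0.278735, 1.2214, 0.523799)  len=1.4117
  (v8,v11,v6) [--+] → (-0.842754, 1.2214, -0.298434)–(-0.278735, 1.2214, -0.523799)  len=0.6074
  (v6,v11,v9) [+--] → (-0.842754, 1.2214, -0.298434)–(-1.58969, 1.2214, 0)  len=0.8044

Chained into 1 loop(s):
  loop 1: 10 segments, perimeter = 6.7348
Total perimeter = 6.735

loops=1 perimeter=6.735


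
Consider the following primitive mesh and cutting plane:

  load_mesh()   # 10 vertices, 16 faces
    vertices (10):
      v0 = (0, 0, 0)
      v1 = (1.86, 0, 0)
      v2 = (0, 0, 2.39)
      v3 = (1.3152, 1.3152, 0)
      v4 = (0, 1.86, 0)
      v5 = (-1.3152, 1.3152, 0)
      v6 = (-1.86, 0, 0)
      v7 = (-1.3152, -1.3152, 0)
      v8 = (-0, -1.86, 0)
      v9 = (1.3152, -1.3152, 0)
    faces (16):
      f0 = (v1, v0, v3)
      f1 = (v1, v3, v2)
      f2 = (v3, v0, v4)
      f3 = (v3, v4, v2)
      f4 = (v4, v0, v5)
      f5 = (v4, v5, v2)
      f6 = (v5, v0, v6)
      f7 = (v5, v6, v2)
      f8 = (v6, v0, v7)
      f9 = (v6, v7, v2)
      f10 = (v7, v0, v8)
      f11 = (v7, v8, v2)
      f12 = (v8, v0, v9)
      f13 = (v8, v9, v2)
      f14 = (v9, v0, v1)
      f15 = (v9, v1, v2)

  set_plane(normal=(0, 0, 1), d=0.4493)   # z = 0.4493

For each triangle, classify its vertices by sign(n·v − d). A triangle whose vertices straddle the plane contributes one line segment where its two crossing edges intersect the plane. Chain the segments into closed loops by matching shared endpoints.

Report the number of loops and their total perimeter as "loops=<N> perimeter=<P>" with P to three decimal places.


Straddling triangles (8 of 16):
  (v1,v3,v2) [--+] → (1.06795, 1.06795, 0.4493)–(1.51034, 0, 0.4493)  len=1.1560
  (v3,v4,v2) [--+] → (0, 1.51034, 0.4493)–(1.06795, 1.06795, 0.4493)  len=1.1560
  (v4,v5,v2) [--+] → (-1.06795, 1.06795, 0.4493)–(0, 1.51034, 0.4493)  len=1.1560
  (v5,v6,v2) [--+] → (-1.51034, 0, 0.4493)–(-1.06795, 1.06795, 0.4493)  len=1.1560
  (v6,v7,v2) [--+] → (-1.06795, -1.06795, 0.4493)–(-1.51034, 0, 0.4493)  len=1.1560
  (v7,v8,v2) [--+] → (0, -1.51034, 0.4493)–(-1.06795, -1.06795, 0.4493)  len=1.1560
  (v8,v9,v2) [--+] → (1.06795, -1.06795, 0.4493)–(0, -1.51034, 0.4493)  len=1.1560
  (v9,v1,v2) [--+] → (1.51034, 0, 0.4493)–(1.06795, -1.06795, 0.4493)  len=1.1560

Chained into 1 loop(s):
  loop 1: 8 segments, perimeter = 9.2476
Total perimeter = 9.248

loops=1 perimeter=9.248


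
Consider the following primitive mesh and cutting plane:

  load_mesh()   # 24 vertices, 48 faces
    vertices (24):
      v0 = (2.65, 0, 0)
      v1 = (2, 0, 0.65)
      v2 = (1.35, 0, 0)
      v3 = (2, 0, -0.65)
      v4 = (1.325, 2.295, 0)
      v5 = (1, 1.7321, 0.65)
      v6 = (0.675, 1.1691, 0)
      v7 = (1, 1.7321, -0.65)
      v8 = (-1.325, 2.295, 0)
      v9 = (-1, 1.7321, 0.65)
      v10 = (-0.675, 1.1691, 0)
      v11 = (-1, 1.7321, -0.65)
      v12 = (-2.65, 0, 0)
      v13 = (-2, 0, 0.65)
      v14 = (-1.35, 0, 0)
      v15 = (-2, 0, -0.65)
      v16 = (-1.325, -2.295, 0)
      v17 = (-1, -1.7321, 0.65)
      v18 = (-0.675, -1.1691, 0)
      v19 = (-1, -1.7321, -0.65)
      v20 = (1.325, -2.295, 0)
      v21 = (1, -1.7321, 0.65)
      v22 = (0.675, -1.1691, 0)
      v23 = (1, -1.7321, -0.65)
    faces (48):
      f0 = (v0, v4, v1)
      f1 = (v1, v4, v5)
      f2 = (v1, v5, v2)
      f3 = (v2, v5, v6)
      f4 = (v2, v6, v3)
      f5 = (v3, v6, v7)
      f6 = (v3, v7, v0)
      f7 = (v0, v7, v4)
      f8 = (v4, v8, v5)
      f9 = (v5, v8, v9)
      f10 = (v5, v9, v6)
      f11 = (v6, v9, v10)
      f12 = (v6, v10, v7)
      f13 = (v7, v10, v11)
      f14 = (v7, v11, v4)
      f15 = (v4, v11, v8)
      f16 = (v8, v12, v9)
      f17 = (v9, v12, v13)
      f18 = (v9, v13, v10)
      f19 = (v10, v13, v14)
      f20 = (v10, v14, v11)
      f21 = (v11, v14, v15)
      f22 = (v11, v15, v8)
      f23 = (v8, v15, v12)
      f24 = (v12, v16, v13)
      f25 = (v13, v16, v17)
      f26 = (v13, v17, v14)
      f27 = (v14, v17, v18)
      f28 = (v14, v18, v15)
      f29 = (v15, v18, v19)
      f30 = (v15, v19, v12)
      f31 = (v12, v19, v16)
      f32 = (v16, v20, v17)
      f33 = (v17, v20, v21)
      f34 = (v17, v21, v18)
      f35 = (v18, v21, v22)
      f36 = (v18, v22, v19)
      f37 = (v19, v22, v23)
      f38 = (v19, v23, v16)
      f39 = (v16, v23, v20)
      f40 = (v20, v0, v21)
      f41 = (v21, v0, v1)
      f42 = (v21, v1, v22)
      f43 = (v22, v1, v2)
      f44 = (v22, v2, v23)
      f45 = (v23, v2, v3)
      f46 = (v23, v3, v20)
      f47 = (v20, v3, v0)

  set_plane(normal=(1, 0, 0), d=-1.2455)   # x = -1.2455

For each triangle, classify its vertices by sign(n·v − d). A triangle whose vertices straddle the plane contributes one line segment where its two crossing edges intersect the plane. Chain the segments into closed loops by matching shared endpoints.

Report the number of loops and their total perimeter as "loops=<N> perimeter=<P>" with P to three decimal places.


Straddling triangles (20 of 48):
  (v4,v8,v5) [+-+] → (-1.2455, 2.295, 0)–(-1.2455, 2.27575, 0.0222258)  len=0.0294
  (v5,v8,v9) [+-+] → (-1.2455, 2.27575, 0.0222258)–(-1.2455, 2.15731, 0.159)  len=0.1809
  (v4,v11,v8) [++-] → (-1.2455, 2.15731, -0.159)–(-1.2455, 2.295, 0)  len=0.2103
  (v8,v12,v9) [--+] → (-1.2455, 1.47438, 0.553288)–(-1.2455, 2.15731, 0.159)  len=0.7886
  (v9,v12,v13) [+--] → (-1.2455, 1.47438, 0.553288)–(-1.2455, 1.30687, 0.65)  len=0.1934
  (v9,v13,v10) [+-+] → (-1.2455, 1.30687, 0.65)–(-1.2455, 0.665725, 0.279868)  len=0.7403
  (v10,v13,v14) [+--] → (-1.2455, 0.665725, 0.279868)–(-1.2455, 0.180994, 0)  len=0.5597
  (v10,v14,v11) [+-+] → (-1.2455, 0.180994, 0)–(-1.2455, 0.517156, -0.194071)  len=0.3882
  (v11,v14,v15) [+--] → (-1.2455, 0.517156, -0.194071)–(-1.2455, 1.30687, -0.65)  len=0.9119
  (v11,v15,v8) [+--] → (-1.2455, 1.30687, -0.65)–(-1.2455, 2.15731, -0.159)  len=0.9820
  (v13,v16,v17) [--+] → (-1.2455, -2.15731, 0.159)–(-1.2455, -1.30687, 0.65)  len=0.9820
  (v13,v17,v14) [-+-] → (-1.2455, -1.30687, 0.65)–(-1.2455, -0.517156, 0.194071)  len=0.9119
  (v14,v17,v18) [-++] → (-1.2455, -0.517156, 0.194071)–(-1.2455, -0.180994, 0)  len=0.3882
  (v14,v18,v15) [-+-] → (-1.2455, -0.180994, 0)–(-1.2455, -0.665725, -0.279868)  len=0.5597
  (v15,v18,v19) [-++] → (-1.2455, -0.665725, -0.279868)–(-1.2455, -1.30687, -0.65)  len=0.7403
  (v15,v19,v12) [-+-] → (-1.2455, -1.30687, -0.65)–(-1.2455, -1.47438, -0.553288)  len=0.1934
  (v12,v19,v16) [-+-] → (-1.2455, -1.47438, -0.553288)–(-1.2455, -2.15731, -0.159)  len=0.7886
  (v16,v20,v17) [-++] → (-1.2455, -2.295, 0)–(-1.2455, -2.15731, 0.159)  len=0.2103
  (v19,v23,v16) [++-] → (-1.2455, -2.27575, -0.0222258)–(-1.2455, -2.15731, -0.159)  len=0.1809
  (v16,v23,v20) [-++] → (-1.2455, -2.27575, -0.0222258)–(-1.2455, -2.295, 0)  len=0.0294

Chained into 2 loop(s):
  loop 1: 10 segments, perimeter = 4.9847
  loop 2: 10 segments, perimeter = 4.9847
Total perimeter = 9.969

loops=2 perimeter=9.969


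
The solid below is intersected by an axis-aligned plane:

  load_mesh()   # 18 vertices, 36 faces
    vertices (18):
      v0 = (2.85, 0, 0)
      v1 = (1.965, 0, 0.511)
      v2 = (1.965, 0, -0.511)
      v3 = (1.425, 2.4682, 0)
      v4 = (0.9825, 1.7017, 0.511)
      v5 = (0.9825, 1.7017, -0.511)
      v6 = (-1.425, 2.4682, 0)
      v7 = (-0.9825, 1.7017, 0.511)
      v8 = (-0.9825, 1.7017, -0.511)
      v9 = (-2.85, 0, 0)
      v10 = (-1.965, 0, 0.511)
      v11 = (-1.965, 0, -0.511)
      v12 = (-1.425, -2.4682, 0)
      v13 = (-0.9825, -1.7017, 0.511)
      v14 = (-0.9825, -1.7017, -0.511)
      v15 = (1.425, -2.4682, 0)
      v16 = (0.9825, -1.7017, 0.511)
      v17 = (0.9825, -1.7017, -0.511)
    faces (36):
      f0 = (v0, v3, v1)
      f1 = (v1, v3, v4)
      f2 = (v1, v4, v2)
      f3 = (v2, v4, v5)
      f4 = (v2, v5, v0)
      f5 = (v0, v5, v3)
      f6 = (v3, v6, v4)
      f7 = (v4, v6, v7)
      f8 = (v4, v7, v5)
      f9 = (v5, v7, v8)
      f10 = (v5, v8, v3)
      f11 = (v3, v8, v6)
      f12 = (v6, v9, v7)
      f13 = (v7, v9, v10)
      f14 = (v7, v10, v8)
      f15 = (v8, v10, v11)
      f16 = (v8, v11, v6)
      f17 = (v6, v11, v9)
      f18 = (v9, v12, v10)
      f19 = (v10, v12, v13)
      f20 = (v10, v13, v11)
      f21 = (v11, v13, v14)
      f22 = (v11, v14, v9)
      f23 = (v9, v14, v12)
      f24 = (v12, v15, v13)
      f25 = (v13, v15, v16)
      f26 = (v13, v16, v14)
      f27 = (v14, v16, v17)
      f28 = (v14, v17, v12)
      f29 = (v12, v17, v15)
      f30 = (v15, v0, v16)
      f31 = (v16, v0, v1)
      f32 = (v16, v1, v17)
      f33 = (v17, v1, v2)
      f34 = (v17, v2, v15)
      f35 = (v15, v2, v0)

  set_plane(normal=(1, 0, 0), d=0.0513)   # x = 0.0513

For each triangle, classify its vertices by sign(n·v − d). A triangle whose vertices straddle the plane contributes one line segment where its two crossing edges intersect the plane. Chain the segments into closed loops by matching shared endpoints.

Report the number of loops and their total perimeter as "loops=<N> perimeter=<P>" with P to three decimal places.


Straddling triangles (12 of 36):
  (v3,v6,v4) [+-+] → (0.0513, 2.4682, 0)–(0.0513, 1.99818, 0.31335)  len=0.5649
  (v4,v6,v7) [+--] → (0.0513, 1.99818, 0.31335)–(0.0513, 1.7017, 0.511)  len=0.3563
  (v4,v7,v5) [+-+] → (0.0513, 1.7017, 0.511)–(0.0513, 1.7017, -0.0266812)  len=0.5377
  (v5,v7,v8) [+--] → (0.0513, 1.7017, -0.0266812)–(0.0513, 1.7017, -0.511)  len=0.4843
  (v5,v8,v3) [+-+] → (0.0513, 1.7017, -0.511)–(0.0513, 2.03084, -0.291572)  len=0.3956
  (v3,v8,v6) [+--] → (0.0513, 2.03084, -0.291572)–(0.0513, 2.4682, 0)  len=0.5256
  (v12,v15,v13) [-+-] → (0.0513, -2.4682, 0)–(0.0513, -2.03084, 0.291572)  len=0.5256
  (v13,v15,v16) [-++] → (0.0513, -2.03084, 0.291572)–(0.0513, -1.7017, 0.511)  len=0.3956
  (v13,v16,v14) [-+-] → (0.0513, -1.7017, 0.511)–(0.0513, -1.7017, 0.0266812)  len=0.4843
  (v14,v16,v17) [-++] → (0.0513, -1.7017, 0.0266812)–(0.0513, -1.7017, -0.511)  len=0.5377
  (v14,v17,v12) [-+-] → (0.0513, -1.7017, -0.511)–(0.0513, -1.99818, -0.31335)  len=0.3563
  (v12,v17,v15) [-++] → (0.0513, -1.99818, -0.31335)–(0.0513, -2.4682, 0)  len=0.5649

Chained into 2 loop(s):
  loop 1: 6 segments, perimeter = 2.8644
  loop 2: 6 segments, perimeter = 2.8644
Total perimeter = 5.729

loops=2 perimeter=5.729


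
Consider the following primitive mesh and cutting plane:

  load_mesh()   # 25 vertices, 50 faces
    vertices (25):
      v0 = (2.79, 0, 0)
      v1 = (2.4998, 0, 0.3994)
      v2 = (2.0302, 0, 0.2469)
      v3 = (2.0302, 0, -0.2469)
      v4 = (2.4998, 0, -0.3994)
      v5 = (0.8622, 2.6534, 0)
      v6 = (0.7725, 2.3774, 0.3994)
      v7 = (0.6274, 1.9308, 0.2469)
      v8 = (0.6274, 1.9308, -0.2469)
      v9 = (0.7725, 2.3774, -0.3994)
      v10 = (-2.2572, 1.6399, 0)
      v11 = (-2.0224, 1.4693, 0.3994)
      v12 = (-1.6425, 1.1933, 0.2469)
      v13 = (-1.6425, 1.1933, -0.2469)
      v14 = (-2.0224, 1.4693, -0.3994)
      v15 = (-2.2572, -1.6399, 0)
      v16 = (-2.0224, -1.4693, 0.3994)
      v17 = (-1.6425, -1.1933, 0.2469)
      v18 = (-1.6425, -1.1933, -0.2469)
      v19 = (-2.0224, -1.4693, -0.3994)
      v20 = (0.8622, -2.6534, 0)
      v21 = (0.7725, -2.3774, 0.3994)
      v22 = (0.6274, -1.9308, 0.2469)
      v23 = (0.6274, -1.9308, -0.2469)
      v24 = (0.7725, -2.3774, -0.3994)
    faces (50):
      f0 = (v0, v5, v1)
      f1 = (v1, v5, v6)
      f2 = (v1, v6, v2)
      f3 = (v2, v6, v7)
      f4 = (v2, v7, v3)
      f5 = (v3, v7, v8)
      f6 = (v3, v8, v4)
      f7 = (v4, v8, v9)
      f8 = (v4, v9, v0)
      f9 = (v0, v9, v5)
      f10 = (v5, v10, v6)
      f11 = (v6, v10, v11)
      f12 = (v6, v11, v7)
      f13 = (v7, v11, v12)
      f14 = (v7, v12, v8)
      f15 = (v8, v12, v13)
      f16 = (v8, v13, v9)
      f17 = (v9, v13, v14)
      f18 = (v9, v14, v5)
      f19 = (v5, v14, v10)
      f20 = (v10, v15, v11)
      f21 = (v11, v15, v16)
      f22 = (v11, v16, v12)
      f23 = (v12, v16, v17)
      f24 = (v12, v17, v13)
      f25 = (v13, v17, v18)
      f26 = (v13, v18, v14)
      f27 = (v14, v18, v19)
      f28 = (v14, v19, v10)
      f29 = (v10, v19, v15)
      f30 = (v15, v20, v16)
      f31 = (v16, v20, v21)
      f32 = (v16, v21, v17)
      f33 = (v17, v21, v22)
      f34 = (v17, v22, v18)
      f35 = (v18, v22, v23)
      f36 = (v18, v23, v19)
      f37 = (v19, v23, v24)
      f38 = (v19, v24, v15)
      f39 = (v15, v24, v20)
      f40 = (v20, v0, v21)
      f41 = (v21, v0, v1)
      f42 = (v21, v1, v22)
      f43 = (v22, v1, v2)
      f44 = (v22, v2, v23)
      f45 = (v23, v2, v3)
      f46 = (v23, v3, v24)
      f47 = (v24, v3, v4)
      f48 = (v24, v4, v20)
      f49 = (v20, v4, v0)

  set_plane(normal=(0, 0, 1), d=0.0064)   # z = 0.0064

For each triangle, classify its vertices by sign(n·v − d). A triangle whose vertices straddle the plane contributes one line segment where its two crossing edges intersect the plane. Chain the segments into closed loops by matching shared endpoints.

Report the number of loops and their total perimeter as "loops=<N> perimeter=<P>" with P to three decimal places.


Straddling triangles (20 of 50):
  (v0,v5,v1) [--+] → (0.888441, 2.61088, 0.0064)–(2.78535, 0, 0.0064)  len=3.2272
  (v1,v5,v6) [+-+] → (0.888441, 2.61088, 0.0064)–(0.860763, 2.64898, 0.0064)  len=0.0471
  (v2,v7,v3) [++-] → (1.31062, 0.990425, 0.0064)–(2.0302, 0, 0.0064)  len=1.2242
  (v3,v7,v8) [-+-] → (1.31062, 0.990425, 0.0064)–(0.6274, 1.9308, 0.0064)  len=1.1624
  (v5,v10,v6) [--+] → (-2.20865, 1.65172, 0.0064)–(0.860763, 2.64898, 0.0064)  len=3.2274
  (v6,v10,v11) [+-+] → (-2.20865, 1.65172, 0.0064)–(-2.25344, 1.63717, 0.0064)  len=0.0471
  (v7,v12,v8) [++-] → (-0.53697, 1.55249, 0.0064)–(0.6274, 1.9308, 0.0064)  len=1.2243
  (v8,v12,v13) [-+-] → (-0.53697, 1.55249, 0.0064)–(-1.6425, 1.1933, 0.0064)  len=1.1624
  (v10,v15,v11) [--+] → (-2.25344, -1.59008, 0.0064)–(-2.25344, 1.63717, 0.0064)  len=3.2272
  (v11,v15,v16) [+-+] → (-2.25344, -1.59008, 0.0064)–(-2.25344, -1.63717, 0.0064)  len=0.0471
  (v12,v17,v13) [++-] → (-1.6425, -0.030932, 0.0064)–(-1.6425, 1.1933, 0.0064)  len=1.2242
  (v13,v17,v18) [-+-] → (-1.6425, -0.030932, 0.0064)–(-1.6425, -1.1933, 0.0064)  len=1.1624
  (v15,v20,v16) [--+] → (0.815977, -2.63443, 0.0064)–(-2.25344, -1.63717, 0.0064)  len=3.2274
  (v16,v20,v21) [+-+] → (0.815977, -2.63443, 0.0064)–(0.860763, -2.64898, 0.0064)  len=0.0471
  (v17,v22,v18) [++-] → (-0.47813, -1.57161, 0.0064)–(-1.6425, -1.1933, 0.0064)  len=1.2243
  (v18,v22,v23) [-+-] → (-0.47813, -1.57161, 0.0064)–(0.6274, -1.9308, 0.0064)  len=1.1624
  (v20,v0,v21) [--+] → (2.75767, -0.0380955, 0.0064)–(0.860763, -2.64898, 0.0064)  len=3.2272
  (v21,v0,v1) [+-+] → (2.75767, -0.0380955, 0.0064)–(2.78535, 0, 0.0064)  len=0.0471
  (v22,v2,v23) [++-] → (1.34698, -0.940375, 0.0064)–(0.6274, -1.9308, 0.0064)  len=1.2242
  (v23,v2,v3) [-+-] → (1.34698, -0.940375, 0.0064)–(2.0302, 0, 0.0064)  len=1.1624

Chained into 2 loop(s):
  loop 1: 10 segments, perimeter = 16.3719
  loop 2: 10 segments, perimeter = 11.9332
Total perimeter = 28.305

loops=2 perimeter=28.305


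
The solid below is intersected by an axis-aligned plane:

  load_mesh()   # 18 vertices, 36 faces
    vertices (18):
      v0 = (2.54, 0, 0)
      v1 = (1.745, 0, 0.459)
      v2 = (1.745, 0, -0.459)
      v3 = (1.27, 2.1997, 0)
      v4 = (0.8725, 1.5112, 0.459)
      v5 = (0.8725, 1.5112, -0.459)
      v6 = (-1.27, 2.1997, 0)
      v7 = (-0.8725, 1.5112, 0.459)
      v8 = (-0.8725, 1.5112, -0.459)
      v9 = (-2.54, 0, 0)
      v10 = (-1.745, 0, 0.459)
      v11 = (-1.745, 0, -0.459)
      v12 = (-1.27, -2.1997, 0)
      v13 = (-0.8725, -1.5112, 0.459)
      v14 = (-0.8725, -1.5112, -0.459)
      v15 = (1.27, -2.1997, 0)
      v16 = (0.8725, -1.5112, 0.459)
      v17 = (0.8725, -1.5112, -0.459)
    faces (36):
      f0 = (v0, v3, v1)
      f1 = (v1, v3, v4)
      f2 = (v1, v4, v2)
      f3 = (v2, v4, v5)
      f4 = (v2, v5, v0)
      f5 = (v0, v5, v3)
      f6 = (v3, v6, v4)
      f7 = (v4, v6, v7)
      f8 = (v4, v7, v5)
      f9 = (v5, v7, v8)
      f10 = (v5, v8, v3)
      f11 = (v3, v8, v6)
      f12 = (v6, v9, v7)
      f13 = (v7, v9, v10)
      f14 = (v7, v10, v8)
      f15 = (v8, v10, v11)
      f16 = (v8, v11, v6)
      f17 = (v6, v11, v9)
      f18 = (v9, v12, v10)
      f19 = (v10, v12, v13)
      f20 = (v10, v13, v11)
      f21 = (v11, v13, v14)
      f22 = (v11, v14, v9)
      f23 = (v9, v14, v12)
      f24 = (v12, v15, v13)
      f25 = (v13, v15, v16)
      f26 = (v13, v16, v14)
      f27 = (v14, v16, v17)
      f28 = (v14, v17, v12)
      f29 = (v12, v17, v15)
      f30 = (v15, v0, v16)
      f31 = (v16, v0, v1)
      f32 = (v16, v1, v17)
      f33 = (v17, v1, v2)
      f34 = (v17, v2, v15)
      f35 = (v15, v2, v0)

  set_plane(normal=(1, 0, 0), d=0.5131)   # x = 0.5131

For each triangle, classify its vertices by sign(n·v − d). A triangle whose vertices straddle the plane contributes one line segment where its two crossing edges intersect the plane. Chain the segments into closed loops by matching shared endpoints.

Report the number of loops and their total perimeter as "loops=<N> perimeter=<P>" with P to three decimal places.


loops=2 perimeter=5.146

Straddling triangles (12 of 36):
  (v3,v6,v4) [+-+] → (0.5131, 2.1997, 0)–(0.5131, 1.62669, 0.382004)  len=0.6887
  (v4,v6,v7) [+--] → (0.5131, 1.62669, 0.382004)–(0.5131, 1.5112, 0.459)  len=0.1388
  (v4,v7,v5) [+-+] → (0.5131, 1.5112, 0.459)–(0.5131, 1.5112, -0.269929)  len=0.7289
  (v5,v7,v8) [+--] → (0.5131, 1.5112, -0.269929)–(0.5131, 1.5112, -0.459)  len=0.1891
  (v5,v8,v3) [+-+] → (0.5131, 1.5112, -0.459)–(0.5131, 1.95647, -0.162155)  len=0.5351
  (v3,v8,v6) [+--] → (0.5131, 1.95647, -0.162155)–(0.5131, 2.1997, 0)  len=0.2923
  (v12,v15,v13) [-+-] → (0.5131, -2.1997, 0)–(0.5131, -1.95647, 0.162155)  len=0.2923
  (v13,v15,v16) [-++] → (0.5131, -1.95647, 0.162155)–(0.5131, -1.5112, 0.459)  len=0.5351
  (v13,v16,v14) [-+-] → (0.5131, -1.5112, 0.459)–(0.5131, -1.5112, 0.269929)  len=0.1891
  (v14,v16,v17) [-++] → (0.5131, -1.5112, 0.269929)–(0.5131, -1.5112, -0.459)  len=0.7289
  (v14,v17,v12) [-+-] → (0.5131, -1.5112, -0.459)–(0.5131, -1.62669, -0.382004)  len=0.1388
  (v12,v17,v15) [-++] → (0.5131, -1.62669, -0.382004)–(0.5131, -2.1997, 0)  len=0.6887

Chained into 2 loop(s):
  loop 1: 6 segments, perimeter = 2.5729
  loop 2: 6 segments, perimeter = 2.5729
Total perimeter = 5.146


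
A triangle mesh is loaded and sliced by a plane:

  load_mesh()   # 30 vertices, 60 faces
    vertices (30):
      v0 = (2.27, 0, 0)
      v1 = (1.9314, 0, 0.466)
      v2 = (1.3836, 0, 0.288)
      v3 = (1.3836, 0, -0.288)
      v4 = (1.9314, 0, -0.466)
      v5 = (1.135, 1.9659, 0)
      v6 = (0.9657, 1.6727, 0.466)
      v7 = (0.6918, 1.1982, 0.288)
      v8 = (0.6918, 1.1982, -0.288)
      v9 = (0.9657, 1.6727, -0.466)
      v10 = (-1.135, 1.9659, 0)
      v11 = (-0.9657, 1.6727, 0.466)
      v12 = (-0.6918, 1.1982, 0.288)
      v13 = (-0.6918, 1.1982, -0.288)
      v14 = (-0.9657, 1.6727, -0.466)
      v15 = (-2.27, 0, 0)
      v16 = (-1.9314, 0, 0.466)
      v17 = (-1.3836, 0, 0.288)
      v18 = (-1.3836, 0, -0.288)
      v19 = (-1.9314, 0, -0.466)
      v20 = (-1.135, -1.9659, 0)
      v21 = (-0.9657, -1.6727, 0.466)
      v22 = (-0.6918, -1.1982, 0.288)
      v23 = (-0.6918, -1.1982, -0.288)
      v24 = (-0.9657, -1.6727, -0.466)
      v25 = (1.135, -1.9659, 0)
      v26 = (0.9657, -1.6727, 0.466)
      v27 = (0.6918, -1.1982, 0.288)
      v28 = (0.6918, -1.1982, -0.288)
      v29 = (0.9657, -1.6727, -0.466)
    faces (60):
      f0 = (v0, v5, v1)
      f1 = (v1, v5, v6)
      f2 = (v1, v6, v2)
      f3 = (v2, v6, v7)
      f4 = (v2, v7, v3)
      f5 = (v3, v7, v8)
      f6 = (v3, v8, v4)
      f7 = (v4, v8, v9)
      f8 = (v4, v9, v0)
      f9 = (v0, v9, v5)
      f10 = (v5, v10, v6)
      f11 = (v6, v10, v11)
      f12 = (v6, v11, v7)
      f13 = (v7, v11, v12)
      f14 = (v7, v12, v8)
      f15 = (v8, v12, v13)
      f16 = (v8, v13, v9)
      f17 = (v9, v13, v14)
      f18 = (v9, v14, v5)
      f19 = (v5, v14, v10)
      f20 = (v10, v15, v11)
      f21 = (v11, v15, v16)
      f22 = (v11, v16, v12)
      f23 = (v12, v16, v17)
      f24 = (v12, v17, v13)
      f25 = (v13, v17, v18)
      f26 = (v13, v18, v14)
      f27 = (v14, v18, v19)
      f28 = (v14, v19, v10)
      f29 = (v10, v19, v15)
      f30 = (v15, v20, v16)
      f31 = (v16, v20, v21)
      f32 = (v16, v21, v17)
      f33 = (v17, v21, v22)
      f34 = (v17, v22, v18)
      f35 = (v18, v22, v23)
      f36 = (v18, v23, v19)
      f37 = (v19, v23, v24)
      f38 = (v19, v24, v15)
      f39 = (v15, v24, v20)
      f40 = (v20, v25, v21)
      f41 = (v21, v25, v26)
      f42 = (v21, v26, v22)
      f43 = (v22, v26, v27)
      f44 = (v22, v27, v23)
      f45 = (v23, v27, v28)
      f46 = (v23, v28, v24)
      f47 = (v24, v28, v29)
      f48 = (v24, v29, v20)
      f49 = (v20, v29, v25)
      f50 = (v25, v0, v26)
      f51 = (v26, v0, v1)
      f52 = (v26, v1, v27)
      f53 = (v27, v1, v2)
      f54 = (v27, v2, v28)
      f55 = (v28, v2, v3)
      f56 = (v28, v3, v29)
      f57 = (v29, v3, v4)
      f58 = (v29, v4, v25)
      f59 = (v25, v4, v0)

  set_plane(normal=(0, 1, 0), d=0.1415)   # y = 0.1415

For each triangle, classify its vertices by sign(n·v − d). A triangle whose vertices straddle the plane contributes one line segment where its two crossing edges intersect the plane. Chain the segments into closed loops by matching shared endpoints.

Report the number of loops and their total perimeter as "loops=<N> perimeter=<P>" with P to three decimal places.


Straddling triangles (20 of 60):
  (v0,v5,v1) [-+-] → (2.18831, 0.1415, 0)–(1.87408, 0.1415, 0.432459)  len=0.5346
  (v1,v5,v6) [-++] → (1.87408, 0.1415, 0.432459)–(1.84971, 0.1415, 0.466)  len=0.0415
  (v1,v6,v2) [-+-] → (1.84971, 0.1415, 0.466)–(1.34825, 0.1415, 0.303058)  len=0.5273
  (v2,v6,v7) [-++] → (1.34825, 0.1415, 0.303058)–(1.3019, 0.1415, 0.288)  len=0.0487
  (v2,v7,v3) [-+-] → (1.3019, 0.1415, 0.288)–(1.3019, 0.1415, -0.219978)  len=0.5080
  (v3,v7,v8) [-++] → (1.3019, 0.1415, -0.219978)–(1.3019, 0.1415, -0.288)  len=0.0680
  (v3,v8,v4) [-+-] → (1.3019, 0.1415, -0.288)–(1.78501, 0.1415, -0.444979)  len=0.5080
  (v4,v8,v9) [-++] → (1.78501, 0.1415, -0.444979)–(1.84971, 0.1415, -0.466)  len=0.0680
  (v4,v9,v0) [-+-] → (1.84971, 0.1415, -0.466)–(2.15966, 0.1415, -0.0394207)  len=0.5273
  (v0,v9,v5) [-++] → (2.15966, 0.1415, -0.0394207)–(2.18831, 0.1415, 0)  len=0.0487
  (v10,v15,v11) [+-+] → (-2.18831, 0.1415, 0)–(-2.15966, 0.1415, 0.0394207)  len=0.0487
  (v11,v15,v16) [+--] → (-2.15966, 0.1415, 0.0394207)–(-1.84971, 0.1415, 0.466)  len=0.5273
  (v11,v16,v12) [+-+] → (-1.84971, 0.1415, 0.466)–(-1.78501, 0.1415, 0.444979)  len=0.0680
  (v12,v16,v17) [+--] → (-1.78501, 0.1415, 0.444979)–(-1.3019, 0.1415, 0.288)  len=0.5080
  (v12,v17,v13) [+-+] → (-1.3019, 0.1415, 0.288)–(-1.3019, 0.1415, 0.219978)  len=0.0680
  (v13,v17,v18) [+--] → (-1.3019, 0.1415, 0.219978)–(-1.3019, 0.1415, -0.288)  len=0.5080
  (v13,v18,v14) [+-+] → (-1.3019, 0.1415, -0.288)–(-1.34825, 0.1415, -0.303058)  len=0.0487
  (v14,v18,v19) [+--] → (-1.34825, 0.1415, -0.303058)–(-1.84971, 0.1415, -0.466)  len=0.5273
  (v14,v19,v10) [+-+] → (-1.84971, 0.1415, -0.466)–(-1.87408, 0.1415, -0.432459)  len=0.0415
  (v10,v19,v15) [+--] → (-1.87408, 0.1415, -0.432459)–(-2.18831, 0.1415, 0)  len=0.5346

Chained into 2 loop(s):
  loop 1: 10 segments, perimeter = 2.8800
  loop 2: 10 segments, perimeter = 2.8800
Total perimeter = 5.760

loops=2 perimeter=5.760


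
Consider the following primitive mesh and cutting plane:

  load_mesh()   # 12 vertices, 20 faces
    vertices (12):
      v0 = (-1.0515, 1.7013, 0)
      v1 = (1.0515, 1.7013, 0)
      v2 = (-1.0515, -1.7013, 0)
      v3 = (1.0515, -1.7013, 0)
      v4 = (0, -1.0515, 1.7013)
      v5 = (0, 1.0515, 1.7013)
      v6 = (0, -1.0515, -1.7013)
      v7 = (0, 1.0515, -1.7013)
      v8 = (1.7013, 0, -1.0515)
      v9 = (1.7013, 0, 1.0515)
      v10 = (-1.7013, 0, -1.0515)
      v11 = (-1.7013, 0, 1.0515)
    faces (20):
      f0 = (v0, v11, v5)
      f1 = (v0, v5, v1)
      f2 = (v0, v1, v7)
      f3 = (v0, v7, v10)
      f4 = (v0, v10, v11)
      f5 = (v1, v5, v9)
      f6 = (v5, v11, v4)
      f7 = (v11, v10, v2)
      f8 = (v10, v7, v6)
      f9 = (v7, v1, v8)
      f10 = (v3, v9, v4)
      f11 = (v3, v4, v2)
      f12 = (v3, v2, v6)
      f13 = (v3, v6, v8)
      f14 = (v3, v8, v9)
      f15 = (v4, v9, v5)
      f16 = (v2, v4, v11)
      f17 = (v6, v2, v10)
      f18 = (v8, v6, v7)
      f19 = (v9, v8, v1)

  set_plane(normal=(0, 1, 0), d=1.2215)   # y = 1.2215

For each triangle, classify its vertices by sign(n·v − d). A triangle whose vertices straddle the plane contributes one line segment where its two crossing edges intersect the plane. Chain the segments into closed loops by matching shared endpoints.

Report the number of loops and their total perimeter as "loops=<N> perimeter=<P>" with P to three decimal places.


loops=1 perimeter=7.715

Straddling triangles (8 of 20):
  (v0,v11,v5) [+--] → (-1.23476, 1.2215, 0.296544)–(-0.275092, 1.2215, 1.25621)  len=1.3572
  (v0,v5,v1) [+-+] → (-0.275092, 1.2215, 1.25621)–(0.275092, 1.2215, 1.25621)  len=0.5502
  (v0,v1,v7) [++-] → (0.275092, 1.2215, -1.25621)–(-0.275092, 1.2215, -1.25621)  len=0.5502
  (v0,v7,v10) [+--] → (-0.275092, 1.2215, -1.25621)–(-1.23476, 1.2215, -0.296544)  len=1.3572
  (v0,v10,v11) [+--] → (-1.23476, 1.2215, -0.296544)–(-1.23476, 1.2215, 0.296544)  len=0.5931
  (v1,v5,v9) [+--] → (0.275092, 1.2215, 1.25621)–(1.23476, 1.2215, 0.296544)  len=1.3572
  (v7,v1,v8) [-+-] → (0.275092, 1.2215, -1.25621)–(1.23476, 1.2215, -0.296544)  len=1.3572
  (v9,v8,v1) [--+] → (1.23476, 1.2215, -0.296544)–(1.23476, 1.2215, 0.296544)  len=0.5931

Chained into 1 loop(s):
  loop 1: 8 segments, perimeter = 7.7152
Total perimeter = 7.715
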